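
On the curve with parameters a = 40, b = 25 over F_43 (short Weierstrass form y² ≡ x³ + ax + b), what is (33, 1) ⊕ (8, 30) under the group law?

(18, 16)

(33, 1) + (8, 30). λ = (30 - 1)/(8 - 33) ≡ 29/18 mod 43. 18⁻¹ ≡ 12 (mod 43), so λ ≡ 4.
  x = λ² - 33 - 8 = 16 - 41 ≡ 18; y = λ·(33 - 18) - 1 ≡ 16. → (18, 16)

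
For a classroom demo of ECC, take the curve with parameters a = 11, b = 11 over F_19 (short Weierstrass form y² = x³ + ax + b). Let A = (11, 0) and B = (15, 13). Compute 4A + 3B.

First 4A:
Repeated addition: build up to 4A.
2A: (11, 0) + (11, 0): same x and y₁ ≡ -y₂, so the sum is O.
3A: O + (11, 0) = (11, 0) (identity).
4A: (11, 0) + (11, 0): same x and y₁ ≡ -y₂, so the sum is O.
4A = O.
Next 3B:
Repeated addition: build up to 3B.
2B: tangent at (15, 13): λ = (3·15² + 11)/(2·13) ≡ 2/7. 7⁻¹ ≡ 11 (mod 19) since 7·11 = 77 ≡ 1, so λ ≡ 2·11 ≡ 3.
  x = λ² - 15 - 15 = 9 - 30 ≡ 17; y = λ·(15 - 17) - 13 ≡ 0. → (17, 0)
3B: (17, 0) + (15, 13). λ = (13 - 0)/(15 - 17) ≡ 13/17 mod 19. 17⁻¹ ≡ 9 (mod 19), so λ ≡ 3.
  x = λ² - 17 - 15 = 9 - 32 ≡ 15; y = λ·(17 - 15) - 0 ≡ 6. → (15, 6)
3B = (15, 6).
Finally 4A + 3B:
O + (15, 6) = (15, 6) (identity).

(15, 6)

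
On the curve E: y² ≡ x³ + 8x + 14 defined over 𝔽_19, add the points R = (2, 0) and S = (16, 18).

(17, 16)

(2, 0) + (16, 18). λ = (18 - 0)/(16 - 2) ≡ 18/14 mod 19. 14⁻¹ ≡ 15 (mod 19), so λ ≡ 4.
  x = λ² - 2 - 16 = 16 - 18 ≡ 17; y = λ·(2 - 17) - 0 ≡ 16. → (17, 16)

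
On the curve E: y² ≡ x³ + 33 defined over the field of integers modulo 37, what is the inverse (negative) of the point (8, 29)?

(8, 8)

-(8, 29) = (8, -29 mod 37) = (8, 8).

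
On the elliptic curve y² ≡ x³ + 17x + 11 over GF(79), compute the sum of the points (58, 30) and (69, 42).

(57, 7)

(58, 30) + (69, 42). λ = (42 - 30)/(69 - 58) ≡ 12/11 mod 79. 11⁻¹ ≡ 36 (mod 79) since 11·36 = 396 ≡ 1, so λ ≡ 37.
  x = λ² - 58 - 69 = 1369 - 127 ≡ 57; y = λ·(58 - 57) - 30 ≡ 7. → (57, 7)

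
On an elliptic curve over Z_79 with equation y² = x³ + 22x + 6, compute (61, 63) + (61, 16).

The two points share x = 61 and their y-coordinates satisfy 63 + 16 ≡ 0 (mod 79), so they are inverses. Their sum is O.

O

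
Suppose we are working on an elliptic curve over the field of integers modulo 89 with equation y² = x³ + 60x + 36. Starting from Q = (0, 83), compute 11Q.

Repeated addition: build up to 11Q.
2Q: tangent at (0, 83): λ = (3·0² + 60)/(2·83) ≡ 60/77. 77⁻¹ ≡ 37 (mod 89) since 77·37 = 2849 ≡ 1, so λ ≡ 60·37 ≡ 84.
  x = λ² - 0 - 0 = 7056 - 0 ≡ 25; y = λ·(0 - 25) - 83 ≡ 42. → (25, 42)
3Q: (25, 42) + (0, 83). λ = (83 - 42)/(0 - 25) ≡ 41/64 mod 89. 64⁻¹ ≡ 32 (mod 89), so λ ≡ 66.
  x = λ² - 25 - 0 = 4356 - 25 ≡ 59; y = λ·(25 - 59) - 42 ≡ 28. → (59, 28)
4Q: (59, 28) + (0, 83). λ = (83 - 28)/(0 - 59) ≡ 55/30 mod 89. 30⁻¹ ≡ 3 (mod 89) since 30·3 = 90 ≡ 1, so λ ≡ 76.
  x = λ² - 59 - 0 = 5776 - 59 ≡ 21; y = λ·(59 - 21) - 28 ≡ 12. → (21, 12)
5Q: (21, 12) + (0, 83). λ = (83 - 12)/(0 - 21) ≡ 71/68 mod 89. 68⁻¹ ≡ 72 (mod 89), so λ ≡ 39.
  x = λ² - 21 - 0 = 1521 - 21 ≡ 76; y = λ·(21 - 76) - 12 ≡ 68. → (76, 68)
6Q: (76, 68) + (0, 83). λ = (83 - 68)/(0 - 76) ≡ 15/13 mod 89. 13⁻¹ ≡ 48 (mod 89), so λ ≡ 8.
  x = λ² - 76 - 0 = 64 - 76 ≡ 77; y = λ·(76 - 77) - 68 ≡ 13. → (77, 13)
7Q: (77, 13) + (0, 83). λ = (83 - 13)/(0 - 77) ≡ 70/12 mod 89. 12⁻¹ ≡ 52 (mod 89), so λ ≡ 80.
  x = λ² - 77 - 0 = 6400 - 77 ≡ 4; y = λ·(77 - 4) - 13 ≡ 42. → (4, 42)
8Q: (4, 42) + (0, 83). λ = (83 - 42)/(0 - 4) ≡ 41/85 mod 89. 85⁻¹ ≡ 22 (mod 89) since 85·22 = 1870 ≡ 1, so λ ≡ 12.
  x = λ² - 4 - 0 = 144 - 4 ≡ 51; y = λ·(4 - 51) - 42 ≡ 17. → (51, 17)
9Q: (51, 17) + (0, 83). λ = (83 - 17)/(0 - 51) ≡ 66/38 mod 89. 38⁻¹ ≡ 82 (mod 89) since 38·82 = 3116 ≡ 1, so λ ≡ 72.
  x = λ² - 51 - 0 = 5184 - 51 ≡ 60; y = λ·(51 - 60) - 17 ≡ 47. → (60, 47)
10Q: (60, 47) + (0, 83). λ = (83 - 47)/(0 - 60) ≡ 36/29 mod 89. 29⁻¹ ≡ 43 (mod 89), so λ ≡ 35.
  x = λ² - 60 - 0 = 1225 - 60 ≡ 8; y = λ·(60 - 8) - 47 ≡ 82. → (8, 82)
11Q: (8, 82) + (0, 83). λ = (83 - 82)/(0 - 8) ≡ 1/81 mod 89. 81⁻¹ ≡ 11 (mod 89), so λ ≡ 11.
  x = λ² - 8 - 0 = 121 - 8 ≡ 24; y = λ·(8 - 24) - 82 ≡ 9. → (24, 9)

(24, 9)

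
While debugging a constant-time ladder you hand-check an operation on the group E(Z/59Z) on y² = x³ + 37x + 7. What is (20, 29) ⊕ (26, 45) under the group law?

(7, 45)

(20, 29) + (26, 45). λ = (45 - 29)/(26 - 20) ≡ 16/6 mod 59. 6⁻¹ ≡ 10 (mod 59), so λ ≡ 42.
  x = λ² - 20 - 26 = 1764 - 46 ≡ 7; y = λ·(20 - 7) - 29 ≡ 45. → (7, 45)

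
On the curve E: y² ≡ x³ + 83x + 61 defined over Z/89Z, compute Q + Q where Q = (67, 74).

tangent at (67, 74): λ = (3·67² + 83)/(2·74) ≡ 22/59. 59⁻¹ ≡ 86 (mod 89), so λ ≡ 22·86 ≡ 23.
  x = λ² - 67 - 67 = 529 - 134 ≡ 39; y = λ·(67 - 39) - 74 ≡ 36. → (39, 36)

(39, 36)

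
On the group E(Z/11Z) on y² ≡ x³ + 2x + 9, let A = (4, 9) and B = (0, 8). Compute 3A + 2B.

First 3A:
Repeated addition: build up to 3A.
2A: tangent at (4, 9): λ = (3·4² + 2)/(2·9) ≡ 6/7. 7⁻¹ ≡ 8 (mod 11) since 7·8 = 56 ≡ 1, so λ ≡ 6·8 ≡ 4.
  x = λ² - 4 - 4 = 16 - 8 ≡ 8; y = λ·(4 - 8) - 9 ≡ 8. → (8, 8)
3A: (8, 8) + (4, 9). λ = (9 - 8)/(4 - 8) ≡ 1/7 mod 11. 7⁻¹ ≡ 8 (mod 11) since 7·8 = 56 ≡ 1, so λ ≡ 8.
  x = λ² - 8 - 4 = 64 - 12 ≡ 8; y = λ·(8 - 8) - 8 ≡ 3. → (8, 3)
3A = (8, 3).
Next 2B:
Repeated addition: build up to 2B.
2B: tangent at (0, 8): λ = (3·0² + 2)/(2·8) ≡ 2/5. 5⁻¹ ≡ 9 (mod 11), so λ ≡ 2·9 ≡ 7.
  x = λ² - 0 - 0 = 49 - 0 ≡ 5; y = λ·(0 - 5) - 8 ≡ 1. → (5, 1)
2B = (5, 1).
Finally 3A + 2B:
(8, 3) + (5, 1). λ = (1 - 3)/(5 - 8) ≡ 9/8 mod 11. 8⁻¹ ≡ 7 (mod 11), so λ ≡ 8.
  x = λ² - 8 - 5 = 64 - 13 ≡ 7; y = λ·(8 - 7) - 3 ≡ 5. → (7, 5)

(7, 5)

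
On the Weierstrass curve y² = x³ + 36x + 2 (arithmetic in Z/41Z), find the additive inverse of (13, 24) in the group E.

-(13, 24) = (13, -24 mod 41) = (13, 17).

(13, 17)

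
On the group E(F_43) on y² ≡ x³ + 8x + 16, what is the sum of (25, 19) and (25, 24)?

O

The two points share x = 25 and their y-coordinates satisfy 19 + 24 ≡ 0 (mod 43), so they are inverses. Their sum is O.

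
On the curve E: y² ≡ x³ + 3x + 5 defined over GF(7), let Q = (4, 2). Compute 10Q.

(6, 1)

Double-and-add on 10 = (1010)₂. Start with Q = (4, 2) for the leading 1-bit.
double: tangent at (4, 2): λ = (3·4² + 3)/(2·2) ≡ 2/4. 4⁻¹ ≡ 2 (mod 7) since 4·2 = 8 ≡ 1, so λ ≡ 2·2 ≡ 4.
  x = λ² - 4 - 4 = 16 - 8 ≡ 1; y = λ·(4 - 1) - 2 ≡ 3. → (1, 3)
double: tangent at (1, 3): λ = (3·1² + 3)/(2·3) ≡ 6/6. 6⁻¹ ≡ 6 (mod 7), so λ ≡ 6·6 ≡ 1.
  x = λ² - 1 - 1 = 1 - 2 ≡ 6; y = λ·(1 - 6) - 3 ≡ 6. → (6, 6)
add Q: (6, 6) + (4, 2). λ = (2 - 6)/(4 - 6) ≡ 3/5 mod 7. 5⁻¹ ≡ 3 (mod 7), so λ ≡ 2.
  x = λ² - 6 - 4 = 4 - 10 ≡ 1; y = λ·(6 - 1) - 6 ≡ 4. → (1, 4)
double: tangent at (1, 4): λ = (3·1² + 3)/(2·4) ≡ 6/1. 1⁻¹ ≡ 1 (mod 7) since 1·1 = 1 ≡ 1, so λ ≡ 6·1 ≡ 6.
  x = λ² - 1 - 1 = 36 - 2 ≡ 6; y = λ·(1 - 6) - 4 ≡ 1. → (6, 1)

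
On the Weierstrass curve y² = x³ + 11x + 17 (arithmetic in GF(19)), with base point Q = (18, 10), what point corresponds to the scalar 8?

(18, 10)

Double-and-add on 8 = (1000)₂. Start with Q = (18, 10) for the leading 1-bit.
double: tangent at (18, 10): λ = (3·18² + 11)/(2·10) ≡ 14/1. 1⁻¹ ≡ 1 (mod 19) since 1·1 = 1 ≡ 1, so λ ≡ 14·1 ≡ 14.
  x = λ² - 18 - 18 = 196 - 36 ≡ 8; y = λ·(18 - 8) - 10 ≡ 16. → (8, 16)
double: tangent at (8, 16): λ = (3·8² + 11)/(2·16) ≡ 13/13. 13⁻¹ ≡ 3 (mod 19), so λ ≡ 13·3 ≡ 1.
  x = λ² - 8 - 8 = 1 - 16 ≡ 4; y = λ·(8 - 4) - 16 ≡ 7. → (4, 7)
double: tangent at (4, 7): λ = (3·4² + 11)/(2·7) ≡ 2/14. 14⁻¹ ≡ 15 (mod 19), so λ ≡ 2·15 ≡ 11.
  x = λ² - 4 - 4 = 121 - 8 ≡ 18; y = λ·(4 - 18) - 7 ≡ 10. → (18, 10)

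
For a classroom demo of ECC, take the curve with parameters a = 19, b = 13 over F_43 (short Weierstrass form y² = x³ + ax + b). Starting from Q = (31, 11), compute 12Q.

(42, 37)

Repeated addition: build up to 12Q.
2Q: tangent at (31, 11): λ = (3·31² + 19)/(2·11) ≡ 21/22. 22⁻¹ ≡ 2 (mod 43) since 22·2 = 44 ≡ 1, so λ ≡ 21·2 ≡ 42.
  x = λ² - 31 - 31 = 1764 - 62 ≡ 25; y = λ·(31 - 25) - 11 ≡ 26. → (25, 26)
3Q: (25, 26) + (31, 11). λ = (11 - 26)/(31 - 25) ≡ 28/6 mod 43. 6⁻¹ ≡ 36 (mod 43) since 6·36 = 216 ≡ 1, so λ ≡ 19.
  x = λ² - 25 - 31 = 361 - 56 ≡ 4; y = λ·(25 - 4) - 26 ≡ 29. → (4, 29)
4Q: (4, 29) + (31, 11). λ = (11 - 29)/(31 - 4) ≡ 25/27 mod 43. 27⁻¹ ≡ 8 (mod 43), so λ ≡ 28.
  x = λ² - 4 - 31 = 784 - 35 ≡ 18; y = λ·(4 - 18) - 29 ≡ 9. → (18, 9)
5Q: (18, 9) + (31, 11). λ = (11 - 9)/(31 - 18) ≡ 2/13 mod 43. 13⁻¹ ≡ 10 (mod 43), so λ ≡ 20.
  x = λ² - 18 - 31 = 400 - 49 ≡ 7; y = λ·(18 - 7) - 9 ≡ 39. → (7, 39)
6Q: (7, 39) + (31, 11). λ = (11 - 39)/(31 - 7) ≡ 15/24 mod 43. 24⁻¹ ≡ 9 (mod 43) since 24·9 = 216 ≡ 1, so λ ≡ 6.
  x = λ² - 7 - 31 = 36 - 38 ≡ 41; y = λ·(7 - 41) - 39 ≡ 15. → (41, 15)
7Q: (41, 15) + (31, 11). λ = (11 - 15)/(31 - 41) ≡ 39/33 mod 43. 33⁻¹ ≡ 30 (mod 43) since 33·30 = 990 ≡ 1, so λ ≡ 9.
  x = λ² - 41 - 31 = 81 - 72 ≡ 9; y = λ·(41 - 9) - 15 ≡ 15. → (9, 15)
8Q: (9, 15) + (31, 11). λ = (11 - 15)/(31 - 9) ≡ 39/22 mod 43. 22⁻¹ ≡ 2 (mod 43), so λ ≡ 35.
  x = λ² - 9 - 31 = 1225 - 40 ≡ 24; y = λ·(9 - 24) - 15 ≡ 19. → (24, 19)
9Q: (24, 19) + (31, 11). λ = (11 - 19)/(31 - 24) ≡ 35/7 mod 43. 7⁻¹ ≡ 37 (mod 43), so λ ≡ 5.
  x = λ² - 24 - 31 = 25 - 55 ≡ 13; y = λ·(24 - 13) - 19 ≡ 36. → (13, 36)
10Q: (13, 36) + (31, 11). λ = (11 - 36)/(31 - 13) ≡ 18/18 mod 43. 18⁻¹ ≡ 12 (mod 43) since 18·12 = 216 ≡ 1, so λ ≡ 1.
  x = λ² - 13 - 31 = 1 - 44 ≡ 0; y = λ·(13 - 0) - 36 ≡ 20. → (0, 20)
11Q: (0, 20) + (31, 11). λ = (11 - 20)/(31 - 0) ≡ 34/31 mod 43. 31⁻¹ ≡ 25 (mod 43), so λ ≡ 33.
  x = λ² - 0 - 31 = 1089 - 31 ≡ 26; y = λ·(0 - 26) - 20 ≡ 25. → (26, 25)
12Q: (26, 25) + (31, 11). λ = (11 - 25)/(31 - 26) ≡ 29/5 mod 43. 5⁻¹ ≡ 26 (mod 43), so λ ≡ 23.
  x = λ² - 26 - 31 = 529 - 57 ≡ 42; y = λ·(26 - 42) - 25 ≡ 37. → (42, 37)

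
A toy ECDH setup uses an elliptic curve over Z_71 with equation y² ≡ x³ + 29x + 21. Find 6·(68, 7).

Write Q = (68, 7).
Repeated addition: build up to 6Q.
2Q: tangent at (68, 7): λ = (3·68² + 29)/(2·7) ≡ 56/14. 14⁻¹ ≡ 66 (mod 71), so λ ≡ 56·66 ≡ 4.
  x = λ² - 68 - 68 = 16 - 136 ≡ 22; y = λ·(68 - 22) - 7 ≡ 35. → (22, 35)
3Q: (22, 35) + (68, 7). λ = (7 - 35)/(68 - 22) ≡ 43/46 mod 71. 46⁻¹ ≡ 17 (mod 71) since 46·17 = 782 ≡ 1, so λ ≡ 21.
  x = λ² - 22 - 68 = 441 - 90 ≡ 67; y = λ·(22 - 67) - 35 ≡ 14. → (67, 14)
4Q: (67, 14) + (68, 7). λ = (7 - 14)/(68 - 67) ≡ 64/1 mod 71. 1⁻¹ ≡ 1 (mod 71), so λ ≡ 64.
  x = λ² - 67 - 68 = 4096 - 135 ≡ 56; y = λ·(67 - 56) - 14 ≡ 51. → (56, 51)
5Q: (56, 51) + (68, 7). λ = (7 - 51)/(68 - 56) ≡ 27/12 mod 71. 12⁻¹ ≡ 6 (mod 71) since 12·6 = 72 ≡ 1, so λ ≡ 20.
  x = λ² - 56 - 68 = 400 - 124 ≡ 63; y = λ·(56 - 63) - 51 ≡ 22. → (63, 22)
6Q: (63, 22) + (68, 7). λ = (7 - 22)/(68 - 63) ≡ 56/5 mod 71. 5⁻¹ ≡ 57 (mod 71), so λ ≡ 68.
  x = λ² - 63 - 68 = 4624 - 131 ≡ 20; y = λ·(63 - 20) - 22 ≡ 62. → (20, 62)

(20, 62)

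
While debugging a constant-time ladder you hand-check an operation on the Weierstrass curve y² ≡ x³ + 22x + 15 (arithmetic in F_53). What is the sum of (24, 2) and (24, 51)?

The two points share x = 24 and their y-coordinates satisfy 2 + 51 ≡ 0 (mod 53), so they are inverses. Their sum is 𝒪.

O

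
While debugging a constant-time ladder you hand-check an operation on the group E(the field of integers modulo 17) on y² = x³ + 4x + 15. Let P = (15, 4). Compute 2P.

tangent at (15, 4): λ = (3·15² + 4)/(2·4) ≡ 16/8. 8⁻¹ ≡ 15 (mod 17), so λ ≡ 16·15 ≡ 2.
  x = λ² - 15 - 15 = 4 - 30 ≡ 8; y = λ·(15 - 8) - 4 ≡ 10. → (8, 10)

(8, 10)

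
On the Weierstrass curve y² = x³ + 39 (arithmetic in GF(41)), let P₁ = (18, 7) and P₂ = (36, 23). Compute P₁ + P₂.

(5, 0)

(18, 7) + (36, 23). λ = (23 - 7)/(36 - 18) ≡ 16/18 mod 41. 18⁻¹ ≡ 16 (mod 41) since 18·16 = 288 ≡ 1, so λ ≡ 10.
  x = λ² - 18 - 36 = 100 - 54 ≡ 5; y = λ·(18 - 5) - 7 ≡ 0. → (5, 0)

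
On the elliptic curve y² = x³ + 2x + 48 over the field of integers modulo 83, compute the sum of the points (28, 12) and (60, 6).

(28, 12) + (60, 6). λ = (6 - 12)/(60 - 28) ≡ 77/32 mod 83. 32⁻¹ ≡ 13 (mod 83), so λ ≡ 5.
  x = λ² - 28 - 60 = 25 - 88 ≡ 20; y = λ·(28 - 20) - 12 ≡ 28. → (20, 28)

(20, 28)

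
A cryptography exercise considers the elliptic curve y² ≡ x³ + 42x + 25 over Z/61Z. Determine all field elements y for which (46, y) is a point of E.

30, 31

x³ + 42x + 25 = 99293 ≡ 46 (mod 61).
Square roots of 46 mod 61: 30 and 31 (since 30² = 900 ≡ 46).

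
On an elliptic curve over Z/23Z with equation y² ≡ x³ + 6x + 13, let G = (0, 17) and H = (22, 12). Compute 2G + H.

(21, 4)

First 2G:
Repeated addition: build up to 2G.
2G: tangent at (0, 17): λ = (3·0² + 6)/(2·17) ≡ 6/11. 11⁻¹ ≡ 21 (mod 23) since 11·21 = 231 ≡ 1, so λ ≡ 6·21 ≡ 11.
  x = λ² - 0 - 0 = 121 - 0 ≡ 6; y = λ·(0 - 6) - 17 ≡ 9. → (6, 9)
2G = (6, 9).
Finally 2G + H:
(6, 9) + (22, 12). λ = (12 - 9)/(22 - 6) ≡ 3/16 mod 23. 16⁻¹ ≡ 13 (mod 23) since 16·13 = 208 ≡ 1, so λ ≡ 16.
  x = λ² - 6 - 22 = 256 - 28 ≡ 21; y = λ·(6 - 21) - 9 ≡ 4. → (21, 4)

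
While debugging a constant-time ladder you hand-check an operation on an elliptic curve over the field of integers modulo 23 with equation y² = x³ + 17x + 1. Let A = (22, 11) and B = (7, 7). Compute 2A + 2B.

First 2A:
Repeated addition: build up to 2A.
2A: tangent at (22, 11): λ = (3·22² + 17)/(2·11) ≡ 20/22. 22⁻¹ ≡ 22 (mod 23) since 22·22 = 484 ≡ 1, so λ ≡ 20·22 ≡ 3.
  x = λ² - 22 - 22 = 9 - 44 ≡ 11; y = λ·(22 - 11) - 11 ≡ 22. → (11, 22)
2A = (11, 22).
Next 2B:
Repeated addition: build up to 2B.
2B: tangent at (7, 7): λ = (3·7² + 17)/(2·7) ≡ 3/14. 14⁻¹ ≡ 5 (mod 23) since 14·5 = 70 ≡ 1, so λ ≡ 3·5 ≡ 15.
  x = λ² - 7 - 7 = 225 - 14 ≡ 4; y = λ·(7 - 4) - 7 ≡ 15. → (4, 15)
2B = (4, 15).
Finally 2A + 2B:
(11, 22) + (4, 15). λ = (15 - 22)/(4 - 11) ≡ 16/16 mod 23. 16⁻¹ ≡ 13 (mod 23), so λ ≡ 1.
  x = λ² - 11 - 4 = 1 - 15 ≡ 9; y = λ·(11 - 9) - 22 ≡ 3. → (9, 3)

(9, 3)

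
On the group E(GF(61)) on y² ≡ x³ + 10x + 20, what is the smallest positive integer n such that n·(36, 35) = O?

2P: tangent at (36, 35): λ = (3·36² + 10)/(2·35) ≡ 55/9. 9⁻¹ ≡ 34 (mod 61) since 9·34 = 306 ≡ 1, so λ ≡ 55·34 ≡ 40.
  x = λ² - 36 - 36 = 1600 - 72 ≡ 3; y = λ·(36 - 3) - 35 ≡ 4. → (3, 4)
3P: (3, 4) + (36, 35). λ = (35 - 4)/(36 - 3) ≡ 31/33 mod 61. 33⁻¹ ≡ 37 (mod 61), so λ ≡ 49.
  x = λ² - 3 - 36 = 2401 - 39 ≡ 44; y = λ·(3 - 44) - 4 ≡ 0. → (44, 0)
4P: (44, 0) + (36, 35). λ = (35 - 0)/(36 - 44) ≡ 35/53 mod 61. 53⁻¹ ≡ 38 (mod 61), so λ ≡ 49.
  x = λ² - 44 - 36 = 2401 - 80 ≡ 3; y = λ·(44 - 3) - 0 ≡ 57. → (3, 57)
5P: (3, 57) + (36, 35). λ = (35 - 57)/(36 - 3) ≡ 39/33 mod 61. 33⁻¹ ≡ 37 (mod 61) since 33·37 = 1221 ≡ 1, so λ ≡ 40.
  x = λ² - 3 - 36 = 1600 - 39 ≡ 36; y = λ·(3 - 36) - 57 ≡ 26. → (36, 26)
6P: (36, 26) + (36, 35): same x and y₁ ≡ -y₂, so the sum is O.
6P = O, so the order is 6.

6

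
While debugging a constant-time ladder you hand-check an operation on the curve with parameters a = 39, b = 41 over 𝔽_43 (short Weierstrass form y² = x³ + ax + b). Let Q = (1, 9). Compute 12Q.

(31, 34)

Double-and-add on 12 = (1100)₂. Start with Q = (1, 9) for the leading 1-bit.
double: tangent at (1, 9): λ = (3·1² + 39)/(2·9) ≡ 42/18. 18⁻¹ ≡ 12 (mod 43) since 18·12 = 216 ≡ 1, so λ ≡ 42·12 ≡ 31.
  x = λ² - 1 - 1 = 961 - 2 ≡ 13; y = λ·(1 - 13) - 9 ≡ 6. → (13, 6)
add Q: (13, 6) + (1, 9). λ = (9 - 6)/(1 - 13) ≡ 3/31 mod 43. 31⁻¹ ≡ 25 (mod 43) since 31·25 = 775 ≡ 1, so λ ≡ 32.
  x = λ² - 13 - 1 = 1024 - 14 ≡ 21; y = λ·(13 - 21) - 6 ≡ 39. → (21, 39)
double: tangent at (21, 39): λ = (3·21² + 39)/(2·39) ≡ 29/35. 35⁻¹ ≡ 16 (mod 43), so λ ≡ 29·16 ≡ 34.
  x = λ² - 21 - 21 = 1156 - 42 ≡ 39; y = λ·(21 - 39) - 39 ≡ 37. → (39, 37)
double: tangent at (39, 37): λ = (3·39² + 39)/(2·37) ≡ 1/31. 31⁻¹ ≡ 25 (mod 43), so λ ≡ 1·25 ≡ 25.
  x = λ² - 39 - 39 = 625 - 78 ≡ 31; y = λ·(39 - 31) - 37 ≡ 34. → (31, 34)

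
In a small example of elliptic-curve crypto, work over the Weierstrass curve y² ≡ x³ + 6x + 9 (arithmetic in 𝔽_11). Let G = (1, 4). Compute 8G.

(7, 8)

Repeated addition: build up to 8G.
2G: tangent at (1, 4): λ = (3·1² + 6)/(2·4) ≡ 9/8. 8⁻¹ ≡ 7 (mod 11) since 8·7 = 56 ≡ 1, so λ ≡ 9·7 ≡ 8.
  x = λ² - 1 - 1 = 64 - 2 ≡ 7; y = λ·(1 - 7) - 4 ≡ 3. → (7, 3)
3G: (7, 3) + (1, 4). λ = (4 - 3)/(1 - 7) ≡ 1/5 mod 11. 5⁻¹ ≡ 9 (mod 11), so λ ≡ 9.
  x = λ² - 7 - 1 = 81 - 8 ≡ 7; y = λ·(7 - 7) - 3 ≡ 8. → (7, 8)
4G: (7, 8) + (1, 4). λ = (4 - 8)/(1 - 7) ≡ 7/5 mod 11. 5⁻¹ ≡ 9 (mod 11), so λ ≡ 8.
  x = λ² - 7 - 1 = 64 - 8 ≡ 1; y = λ·(7 - 1) - 8 ≡ 7. → (1, 7)
5G: (1, 7) + (1, 4): same x and y₁ ≡ -y₂, so the sum is ∞.
6G: ∞ + (1, 4) = (1, 4) (identity).
7G: tangent at (1, 4): λ = (3·1² + 6)/(2·4) ≡ 9/8. 8⁻¹ ≡ 7 (mod 11), so λ ≡ 9·7 ≡ 8.
  x = λ² - 1 - 1 = 64 - 2 ≡ 7; y = λ·(1 - 7) - 4 ≡ 3. → (7, 3)
8G: (7, 3) + (1, 4). λ = (4 - 3)/(1 - 7) ≡ 1/5 mod 11. 5⁻¹ ≡ 9 (mod 11), so λ ≡ 9.
  x = λ² - 7 - 1 = 81 - 8 ≡ 7; y = λ·(7 - 7) - 3 ≡ 8. → (7, 8)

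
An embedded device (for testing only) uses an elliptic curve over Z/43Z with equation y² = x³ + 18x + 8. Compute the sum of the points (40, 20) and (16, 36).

(40, 20) + (16, 36). λ = (36 - 20)/(16 - 40) ≡ 16/19 mod 43. 19⁻¹ ≡ 34 (mod 43) since 19·34 = 646 ≡ 1, so λ ≡ 28.
  x = λ² - 40 - 16 = 784 - 56 ≡ 40; y = λ·(40 - 40) - 20 ≡ 23. → (40, 23)

(40, 23)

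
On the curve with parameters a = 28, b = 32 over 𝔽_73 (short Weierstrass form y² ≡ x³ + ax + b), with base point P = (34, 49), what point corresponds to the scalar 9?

Double-and-add on 9 = (1001)₂. Start with P = (34, 49) for the leading 1-bit.
double: tangent at (34, 49): λ = (3·34² + 28)/(2·49) ≡ 65/25. 25⁻¹ ≡ 38 (mod 73) since 25·38 = 950 ≡ 1, so λ ≡ 65·38 ≡ 61.
  x = λ² - 34 - 34 = 3721 - 68 ≡ 3; y = λ·(34 - 3) - 49 ≡ 17. → (3, 17)
double: tangent at (3, 17): λ = (3·3² + 28)/(2·17) ≡ 55/34. 34⁻¹ ≡ 58 (mod 73) since 34·58 = 1972 ≡ 1, so λ ≡ 55·58 ≡ 51.
  x = λ² - 3 - 3 = 2601 - 6 ≡ 40; y = λ·(3 - 40) - 17 ≡ 67. → (40, 67)
double: tangent at (40, 67): λ = (3·40² + 28)/(2·67) ≡ 10/61. 61⁻¹ ≡ 6 (mod 73) since 61·6 = 366 ≡ 1, so λ ≡ 10·6 ≡ 60.
  x = λ² - 40 - 40 = 3600 - 80 ≡ 16; y = λ·(40 - 16) - 67 ≡ 59. → (16, 59)
add P: (16, 59) + (34, 49). λ = (49 - 59)/(34 - 16) ≡ 63/18 mod 73. 18⁻¹ ≡ 69 (mod 73), so λ ≡ 40.
  x = λ² - 16 - 34 = 1600 - 50 ≡ 17; y = λ·(16 - 17) - 59 ≡ 47. → (17, 47)

(17, 47)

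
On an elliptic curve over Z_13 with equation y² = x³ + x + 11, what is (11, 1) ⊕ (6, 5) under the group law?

(6, 8)

(11, 1) + (6, 5). λ = (5 - 1)/(6 - 11) ≡ 4/8 mod 13. 8⁻¹ ≡ 5 (mod 13), so λ ≡ 7.
  x = λ² - 11 - 6 = 49 - 17 ≡ 6; y = λ·(11 - 6) - 1 ≡ 8. → (6, 8)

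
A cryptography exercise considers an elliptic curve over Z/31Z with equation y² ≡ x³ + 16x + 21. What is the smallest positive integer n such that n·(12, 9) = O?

2P: tangent at (12, 9): λ = (3·12² + 16)/(2·9) ≡ 14/18. 18⁻¹ ≡ 19 (mod 31) since 18·19 = 342 ≡ 1, so λ ≡ 14·19 ≡ 18.
  x = λ² - 12 - 12 = 324 - 24 ≡ 21; y = λ·(12 - 21) - 9 ≡ 15. → (21, 15)
3P: (21, 15) + (12, 9). λ = (9 - 15)/(12 - 21) ≡ 25/22 mod 31. 22⁻¹ ≡ 24 (mod 31) since 22·24 = 528 ≡ 1, so λ ≡ 11.
  x = λ² - 21 - 12 = 121 - 33 ≡ 26; y = λ·(21 - 26) - 15 ≡ 23. → (26, 23)
4P: (26, 23) + (12, 9). λ = (9 - 23)/(12 - 26) ≡ 17/17 mod 31. 17⁻¹ ≡ 11 (mod 31) since 17·11 = 187 ≡ 1, so λ ≡ 1.
  x = λ² - 26 - 12 = 1 - 38 ≡ 25; y = λ·(26 - 25) - 23 ≡ 9. → (25, 9)
5P: (25, 9) + (12, 9). λ = (9 - 9)/(12 - 25) ≡ 0/18 mod 31. 18⁻¹ ≡ 19 (mod 31) since 18·19 = 342 ≡ 1, so λ ≡ 0.
  x = λ² - 25 - 12 = 0 - 37 ≡ 25; y = λ·(25 - 25) - 9 ≡ 22. → (25, 22)
6P: (25, 22) + (12, 9). λ = (9 - 22)/(12 - 25) ≡ 18/18 mod 31. 18⁻¹ ≡ 19 (mod 31), so λ ≡ 1.
  x = λ² - 25 - 12 = 1 - 37 ≡ 26; y = λ·(25 - 26) - 22 ≡ 8. → (26, 8)
7P: (26, 8) + (12, 9). λ = (9 - 8)/(12 - 26) ≡ 1/17 mod 31. 17⁻¹ ≡ 11 (mod 31), so λ ≡ 11.
  x = λ² - 26 - 12 = 121 - 38 ≡ 21; y = λ·(26 - 21) - 8 ≡ 16. → (21, 16)
8P: (21, 16) + (12, 9). λ = (9 - 16)/(12 - 21) ≡ 24/22 mod 31. 22⁻¹ ≡ 24 (mod 31), so λ ≡ 18.
  x = λ² - 21 - 12 = 324 - 33 ≡ 12; y = λ·(21 - 12) - 16 ≡ 22. → (12, 22)
9P: (12, 22) + (12, 9): same x and y₁ ≡ -y₂, so the sum is O.
9P = O, so the order is 9.

9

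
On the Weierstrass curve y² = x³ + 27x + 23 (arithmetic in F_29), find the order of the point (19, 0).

2P: (19, 0) + (19, 0): same x and y₁ ≡ -y₂, so the sum is O.
2P = O, so the order is 2.

2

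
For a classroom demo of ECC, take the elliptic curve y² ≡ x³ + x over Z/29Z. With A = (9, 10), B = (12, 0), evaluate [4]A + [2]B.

(13, 8)

First 4A:
Repeated addition: build up to 4A.
2A: tangent at (9, 10): λ = (3·9² + 1)/(2·10) ≡ 12/20. 20⁻¹ ≡ 16 (mod 29) since 20·16 = 320 ≡ 1, so λ ≡ 12·16 ≡ 18.
  x = λ² - 9 - 9 = 324 - 18 ≡ 16; y = λ·(9 - 16) - 10 ≡ 9. → (16, 9)
3A: (16, 9) + (9, 10). λ = (10 - 9)/(9 - 16) ≡ 1/22 mod 29. 22⁻¹ ≡ 4 (mod 29) since 22·4 = 88 ≡ 1, so λ ≡ 4.
  x = λ² - 16 - 9 = 16 - 25 ≡ 20; y = λ·(16 - 20) - 9 ≡ 4. → (20, 4)
4A: (20, 4) + (9, 10). λ = (10 - 4)/(9 - 20) ≡ 6/18 mod 29. 18⁻¹ ≡ 21 (mod 29) since 18·21 = 378 ≡ 1, so λ ≡ 10.
  x = λ² - 20 - 9 = 100 - 29 ≡ 13; y = λ·(20 - 13) - 4 ≡ 8. → (13, 8)
4A = (13, 8).
Next 2B:
Repeated addition: build up to 2B.
2B: (12, 0) + (12, 0): same x and y₁ ≡ -y₂, so the sum is O.
2B = O.
Finally 4A + 2B:
(13, 8) + O = (13, 8) (identity).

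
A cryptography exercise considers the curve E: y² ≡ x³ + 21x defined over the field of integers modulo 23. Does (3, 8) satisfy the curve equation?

y² = 8² ≡ 18; x³ + 21x + 0 = 90 ≡ 21 (mod 23). 18 ≠ 21.

no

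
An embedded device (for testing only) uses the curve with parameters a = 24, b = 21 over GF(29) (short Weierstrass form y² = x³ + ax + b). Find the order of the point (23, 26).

12

2P: tangent at (23, 26): λ = (3·23² + 24)/(2·26) ≡ 16/23. 23⁻¹ ≡ 24 (mod 29), so λ ≡ 16·24 ≡ 7.
  x = λ² - 23 - 23 = 49 - 46 ≡ 3; y = λ·(23 - 3) - 26 ≡ 27. → (3, 27)
3P: (3, 27) + (23, 26). λ = (26 - 27)/(23 - 3) ≡ 28/20 mod 29. 20⁻¹ ≡ 16 (mod 29) since 20·16 = 320 ≡ 1, so λ ≡ 13.
  x = λ² - 3 - 23 = 169 - 26 ≡ 27; y = λ·(3 - 27) - 27 ≡ 9. → (27, 9)
4P: (27, 9) + (23, 26). λ = (26 - 9)/(23 - 27) ≡ 17/25 mod 29. 25⁻¹ ≡ 7 (mod 29), so λ ≡ 3.
  x = λ² - 27 - 23 = 9 - 50 ≡ 17; y = λ·(27 - 17) - 9 ≡ 21. → (17, 21)
5P: (17, 21) + (23, 26). λ = (26 - 21)/(23 - 17) ≡ 5/6 mod 29. 6⁻¹ ≡ 5 (mod 29), so λ ≡ 25.
  x = λ² - 17 - 23 = 625 - 40 ≡ 5; y = λ·(17 - 5) - 21 ≡ 18. → (5, 18)
6P: (5, 18) + (23, 26). λ = (26 - 18)/(23 - 5) ≡ 8/18 mod 29. 18⁻¹ ≡ 21 (mod 29), so λ ≡ 23.
  x = λ² - 5 - 23 = 529 - 28 ≡ 8; y = λ·(5 - 8) - 18 ≡ 0. → (8, 0)
7P: (8, 0) + (23, 26). λ = (26 - 0)/(23 - 8) ≡ 26/15 mod 29. 15⁻¹ ≡ 2 (mod 29) since 15·2 = 30 ≡ 1, so λ ≡ 23.
  x = λ² - 8 - 23 = 529 - 31 ≡ 5; y = λ·(8 - 5) - 0 ≡ 11. → (5, 11)
8P: (5, 11) + (23, 26). λ = (26 - 11)/(23 - 5) ≡ 15/18 mod 29. 18⁻¹ ≡ 21 (mod 29), so λ ≡ 25.
  x = λ² - 5 - 23 = 625 - 28 ≡ 17; y = λ·(5 - 17) - 11 ≡ 8. → (17, 8)
9P: (17, 8) + (23, 26). λ = (26 - 8)/(23 - 17) ≡ 18/6 mod 29. 6⁻¹ ≡ 5 (mod 29) since 6·5 = 30 ≡ 1, so λ ≡ 3.
  x = λ² - 17 - 23 = 9 - 40 ≡ 27; y = λ·(17 - 27) - 8 ≡ 20. → (27, 20)
10P: (27, 20) + (23, 26). λ = (26 - 20)/(23 - 27) ≡ 6/25 mod 29. 25⁻¹ ≡ 7 (mod 29) since 25·7 = 175 ≡ 1, so λ ≡ 13.
  x = λ² - 27 - 23 = 169 - 50 ≡ 3; y = λ·(27 - 3) - 20 ≡ 2. → (3, 2)
11P: (3, 2) + (23, 26). λ = (26 - 2)/(23 - 3) ≡ 24/20 mod 29. 20⁻¹ ≡ 16 (mod 29), so λ ≡ 7.
  x = λ² - 3 - 23 = 49 - 26 ≡ 23; y = λ·(3 - 23) - 2 ≡ 3. → (23, 3)
12P: (23, 3) + (23, 26): same x and y₁ ≡ -y₂, so the sum is ∞.
12P = ∞, so the order is 12.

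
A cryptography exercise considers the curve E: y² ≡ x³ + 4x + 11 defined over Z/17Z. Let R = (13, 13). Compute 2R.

tangent at (13, 13): λ = (3·13² + 4)/(2·13) ≡ 1/9. 9⁻¹ ≡ 2 (mod 17) since 9·2 = 18 ≡ 1, so λ ≡ 1·2 ≡ 2.
  x = λ² - 13 - 13 = 4 - 26 ≡ 12; y = λ·(13 - 12) - 13 ≡ 6. → (12, 6)

(12, 6)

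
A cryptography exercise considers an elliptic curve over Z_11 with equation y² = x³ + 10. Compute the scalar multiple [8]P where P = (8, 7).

Double-and-add on 8 = (1000)₂. Start with P = (8, 7) for the leading 1-bit.
double: tangent at (8, 7): λ = (3·8² + 0)/(2·7) ≡ 5/3. 3⁻¹ ≡ 4 (mod 11), so λ ≡ 5·4 ≡ 9.
  x = λ² - 8 - 8 = 81 - 16 ≡ 10; y = λ·(8 - 10) - 7 ≡ 8. → (10, 8)
double: tangent at (10, 8): λ = (3·10² + 0)/(2·8) ≡ 3/5. 5⁻¹ ≡ 9 (mod 11) since 5·9 = 45 ≡ 1, so λ ≡ 3·9 ≡ 5.
  x = λ² - 10 - 10 = 25 - 20 ≡ 5; y = λ·(10 - 5) - 8 ≡ 6. → (5, 6)
double: tangent at (5, 6): λ = (3·5² + 0)/(2·6) ≡ 9/1. 1⁻¹ ≡ 1 (mod 11), so λ ≡ 9·1 ≡ 9.
  x = λ² - 5 - 5 = 81 - 10 ≡ 5; y = λ·(5 - 5) - 6 ≡ 5. → (5, 5)

(5, 5)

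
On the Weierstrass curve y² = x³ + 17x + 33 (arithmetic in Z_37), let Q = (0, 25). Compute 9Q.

(0, 25)

Double-and-add on 9 = (1001)₂. Start with Q = (0, 25) for the leading 1-bit.
double: tangent at (0, 25): λ = (3·0² + 17)/(2·25) ≡ 17/13. 13⁻¹ ≡ 20 (mod 37), so λ ≡ 17·20 ≡ 7.
  x = λ² - 0 - 0 = 49 - 0 ≡ 12; y = λ·(0 - 12) - 25 ≡ 2. → (12, 2)
double: tangent at (12, 2): λ = (3·12² + 17)/(2·2) ≡ 5/4. 4⁻¹ ≡ 28 (mod 37) since 4·28 = 112 ≡ 1, so λ ≡ 5·28 ≡ 29.
  x = λ² - 12 - 12 = 841 - 24 ≡ 3; y = λ·(12 - 3) - 2 ≡ 0. → (3, 0)
double: (3, 0) + (3, 0): same x and y₁ ≡ -y₂, so the sum is the point at infinity.
add Q: the point at infinity + (0, 25) = (0, 25) (identity).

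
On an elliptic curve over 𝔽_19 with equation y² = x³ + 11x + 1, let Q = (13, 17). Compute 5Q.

(10, 16)

Repeated addition: build up to 5Q.
2Q: tangent at (13, 17): λ = (3·13² + 11)/(2·17) ≡ 5/15. 15⁻¹ ≡ 14 (mod 19) since 15·14 = 210 ≡ 1, so λ ≡ 5·14 ≡ 13.
  x = λ² - 13 - 13 = 169 - 26 ≡ 10; y = λ·(13 - 10) - 17 ≡ 3. → (10, 3)
3Q: (10, 3) + (13, 17). λ = (17 - 3)/(13 - 10) ≡ 14/3 mod 19. 3⁻¹ ≡ 13 (mod 19) since 3·13 = 39 ≡ 1, so λ ≡ 11.
  x = λ² - 10 - 13 = 121 - 23 ≡ 3; y = λ·(10 - 3) - 3 ≡ 17. → (3, 17)
4Q: (3, 17) + (13, 17). λ = (17 - 17)/(13 - 3) ≡ 0/10 mod 19. 10⁻¹ ≡ 2 (mod 19) since 10·2 = 20 ≡ 1, so λ ≡ 0.
  x = λ² - 3 - 13 = 0 - 16 ≡ 3; y = λ·(3 - 3) - 17 ≡ 2. → (3, 2)
5Q: (3, 2) + (13, 17). λ = (17 - 2)/(13 - 3) ≡ 15/10 mod 19. 10⁻¹ ≡ 2 (mod 19) since 10·2 = 20 ≡ 1, so λ ≡ 11.
  x = λ² - 3 - 13 = 121 - 16 ≡ 10; y = λ·(3 - 10) - 2 ≡ 16. → (10, 16)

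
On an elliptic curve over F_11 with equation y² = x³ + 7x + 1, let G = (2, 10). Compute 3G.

Repeated addition: build up to 3G.
2G: tangent at (2, 10): λ = (3·2² + 7)/(2·10) ≡ 8/9. 9⁻¹ ≡ 5 (mod 11), so λ ≡ 8·5 ≡ 7.
  x = λ² - 2 - 2 = 49 - 4 ≡ 1; y = λ·(2 - 1) - 10 ≡ 8. → (1, 8)
3G: (1, 8) + (2, 10). λ = (10 - 8)/(2 - 1) ≡ 2/1 mod 11. 1⁻¹ ≡ 1 (mod 11) since 1·1 = 1 ≡ 1, so λ ≡ 2.
  x = λ² - 1 - 2 = 4 - 3 ≡ 1; y = λ·(1 - 1) - 8 ≡ 3. → (1, 3)

(1, 3)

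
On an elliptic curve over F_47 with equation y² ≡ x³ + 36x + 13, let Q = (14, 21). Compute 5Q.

(37, 4)

Double-and-add on 5 = (101)₂. Start with Q = (14, 21) for the leading 1-bit.
double: tangent at (14, 21): λ = (3·14² + 36)/(2·21) ≡ 13/42. 42⁻¹ ≡ 28 (mod 47) since 42·28 = 1176 ≡ 1, so λ ≡ 13·28 ≡ 35.
  x = λ² - 14 - 14 = 1225 - 28 ≡ 22; y = λ·(14 - 22) - 21 ≡ 28. → (22, 28)
double: tangent at (22, 28): λ = (3·22² + 36)/(2·28) ≡ 31/9. 9⁻¹ ≡ 21 (mod 47) since 9·21 = 189 ≡ 1, so λ ≡ 31·21 ≡ 40.
  x = λ² - 22 - 22 = 1600 - 44 ≡ 5; y = λ·(22 - 5) - 28 ≡ 41. → (5, 41)
add Q: (5, 41) + (14, 21). λ = (21 - 41)/(14 - 5) ≡ 27/9 mod 47. 9⁻¹ ≡ 21 (mod 47), so λ ≡ 3.
  x = λ² - 5 - 14 = 9 - 19 ≡ 37; y = λ·(5 - 37) - 41 ≡ 4. → (37, 4)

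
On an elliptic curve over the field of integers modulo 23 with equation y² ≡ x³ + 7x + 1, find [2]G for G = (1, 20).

(11, 12)

tangent at (1, 20): λ = (3·1² + 7)/(2·20) ≡ 10/17. 17⁻¹ ≡ 19 (mod 23) since 17·19 = 323 ≡ 1, so λ ≡ 10·19 ≡ 6.
  x = λ² - 1 - 1 = 36 - 2 ≡ 11; y = λ·(1 - 11) - 20 ≡ 12. → (11, 12)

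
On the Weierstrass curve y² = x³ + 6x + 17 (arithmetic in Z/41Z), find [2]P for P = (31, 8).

tangent at (31, 8): λ = (3·31² + 6)/(2·8) ≡ 19/16. 16⁻¹ ≡ 18 (mod 41), so λ ≡ 19·18 ≡ 14.
  x = λ² - 31 - 31 = 196 - 62 ≡ 11; y = λ·(31 - 11) - 8 ≡ 26. → (11, 26)

(11, 26)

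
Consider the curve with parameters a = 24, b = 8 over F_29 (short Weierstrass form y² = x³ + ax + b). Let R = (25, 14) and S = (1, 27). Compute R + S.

(26, 24)

(25, 14) + (1, 27). λ = (27 - 14)/(1 - 25) ≡ 13/5 mod 29. 5⁻¹ ≡ 6 (mod 29), so λ ≡ 20.
  x = λ² - 25 - 1 = 400 - 26 ≡ 26; y = λ·(25 - 26) - 14 ≡ 24. → (26, 24)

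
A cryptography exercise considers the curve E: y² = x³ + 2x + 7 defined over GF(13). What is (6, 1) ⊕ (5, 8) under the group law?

(6, 1) + (5, 8). λ = (8 - 1)/(5 - 6) ≡ 7/12 mod 13. 12⁻¹ ≡ 12 (mod 13), so λ ≡ 6.
  x = λ² - 6 - 5 = 36 - 11 ≡ 12; y = λ·(6 - 12) - 1 ≡ 2. → (12, 2)

(12, 2)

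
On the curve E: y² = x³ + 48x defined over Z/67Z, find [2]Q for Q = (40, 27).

(36, 12)

tangent at (40, 27): λ = (3·40² + 48)/(2·27) ≡ 24/54. 54⁻¹ ≡ 36 (mod 67) since 54·36 = 1944 ≡ 1, so λ ≡ 24·36 ≡ 60.
  x = λ² - 40 - 40 = 3600 - 80 ≡ 36; y = λ·(40 - 36) - 27 ≡ 12. → (36, 12)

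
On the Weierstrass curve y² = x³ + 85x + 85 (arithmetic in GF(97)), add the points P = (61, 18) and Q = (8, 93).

(61, 18) + (8, 93). λ = (93 - 18)/(8 - 61) ≡ 75/44 mod 97. 44⁻¹ ≡ 86 (mod 97), so λ ≡ 48.
  x = λ² - 61 - 8 = 2304 - 69 ≡ 4; y = λ·(61 - 4) - 18 ≡ 2. → (4, 2)

(4, 2)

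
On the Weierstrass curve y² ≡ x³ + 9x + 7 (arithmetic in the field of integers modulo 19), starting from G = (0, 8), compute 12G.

O

Repeated addition: build up to 12G.
2G: tangent at (0, 8): λ = (3·0² + 9)/(2·8) ≡ 9/16. 16⁻¹ ≡ 6 (mod 19) since 16·6 = 96 ≡ 1, so λ ≡ 9·6 ≡ 16.
  x = λ² - 0 - 0 = 256 - 0 ≡ 9; y = λ·(0 - 9) - 8 ≡ 0. → (9, 0)
3G: (9, 0) + (0, 8). λ = (8 - 0)/(0 - 9) ≡ 8/10 mod 19. 10⁻¹ ≡ 2 (mod 19), so λ ≡ 16.
  x = λ² - 9 - 0 = 256 - 9 ≡ 0; y = λ·(9 - 0) - 0 ≡ 11. → (0, 11)
4G: (0, 11) + (0, 8): same x and y₁ ≡ -y₂, so the sum is ∞.
5G: ∞ + (0, 8) = (0, 8) (identity).
6G: tangent at (0, 8): λ = (3·0² + 9)/(2·8) ≡ 9/16. 16⁻¹ ≡ 6 (mod 19), so λ ≡ 9·6 ≡ 16.
  x = λ² - 0 - 0 = 256 - 0 ≡ 9; y = λ·(0 - 9) - 8 ≡ 0. → (9, 0)
7G: (9, 0) + (0, 8). λ = (8 - 0)/(0 - 9) ≡ 8/10 mod 19. 10⁻¹ ≡ 2 (mod 19) since 10·2 = 20 ≡ 1, so λ ≡ 16.
  x = λ² - 9 - 0 = 256 - 9 ≡ 0; y = λ·(9 - 0) - 0 ≡ 11. → (0, 11)
8G: (0, 11) + (0, 8): same x and y₁ ≡ -y₂, so the sum is ∞.
9G: ∞ + (0, 8) = (0, 8) (identity).
10G: tangent at (0, 8): λ = (3·0² + 9)/(2·8) ≡ 9/16. 16⁻¹ ≡ 6 (mod 19) since 16·6 = 96 ≡ 1, so λ ≡ 9·6 ≡ 16.
  x = λ² - 0 - 0 = 256 - 0 ≡ 9; y = λ·(0 - 9) - 8 ≡ 0. → (9, 0)
11G: (9, 0) + (0, 8). λ = (8 - 0)/(0 - 9) ≡ 8/10 mod 19. 10⁻¹ ≡ 2 (mod 19) since 10·2 = 20 ≡ 1, so λ ≡ 16.
  x = λ² - 9 - 0 = 256 - 9 ≡ 0; y = λ·(9 - 0) - 0 ≡ 11. → (0, 11)
12G: (0, 11) + (0, 8): same x and y₁ ≡ -y₂, so the sum is ∞.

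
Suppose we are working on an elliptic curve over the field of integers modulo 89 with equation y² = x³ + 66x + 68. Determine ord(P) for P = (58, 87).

2P: tangent at (58, 87): λ = (3·58² + 66)/(2·87) ≡ 12/85. 85⁻¹ ≡ 22 (mod 89), so λ ≡ 12·22 ≡ 86.
  x = λ² - 58 - 58 = 7396 - 116 ≡ 71; y = λ·(58 - 71) - 87 ≡ 41. → (71, 41)
3P: (71, 41) + (58, 87). λ = (87 - 41)/(58 - 71) ≡ 46/76 mod 89. 76⁻¹ ≡ 41 (mod 89), so λ ≡ 17.
  x = λ² - 71 - 58 = 289 - 129 ≡ 71; y = λ·(71 - 71) - 41 ≡ 48. → (71, 48)
4P: (71, 48) + (58, 87). λ = (87 - 48)/(58 - 71) ≡ 39/76 mod 89. 76⁻¹ ≡ 41 (mod 89) since 76·41 = 3116 ≡ 1, so λ ≡ 86.
  x = λ² - 71 - 58 = 7396 - 129 ≡ 58; y = λ·(71 - 58) - 48 ≡ 2. → (58, 2)
5P: (58, 2) + (58, 87): same x and y₁ ≡ -y₂, so the sum is ∞.
5P = ∞, so the order is 5.

5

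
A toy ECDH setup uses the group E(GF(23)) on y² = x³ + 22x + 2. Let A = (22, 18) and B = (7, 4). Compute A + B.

(10, 7)

(22, 18) + (7, 4). λ = (4 - 18)/(7 - 22) ≡ 9/8 mod 23. 8⁻¹ ≡ 3 (mod 23), so λ ≡ 4.
  x = λ² - 22 - 7 = 16 - 29 ≡ 10; y = λ·(22 - 10) - 18 ≡ 7. → (10, 7)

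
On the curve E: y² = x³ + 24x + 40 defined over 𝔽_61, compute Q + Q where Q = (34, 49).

tangent at (34, 49): λ = (3·34² + 24)/(2·49) ≡ 15/37. 37⁻¹ ≡ 33 (mod 61), so λ ≡ 15·33 ≡ 7.
  x = λ² - 34 - 34 = 49 - 68 ≡ 42; y = λ·(34 - 42) - 49 ≡ 17. → (42, 17)

(42, 17)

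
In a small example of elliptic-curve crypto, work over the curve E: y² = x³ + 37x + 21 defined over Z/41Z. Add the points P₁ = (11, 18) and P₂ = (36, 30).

(11, 18) + (36, 30). λ = (30 - 18)/(36 - 11) ≡ 12/25 mod 41. 25⁻¹ ≡ 23 (mod 41) since 25·23 = 575 ≡ 1, so λ ≡ 30.
  x = λ² - 11 - 36 = 900 - 47 ≡ 33; y = λ·(11 - 33) - 18 ≡ 19. → (33, 19)

(33, 19)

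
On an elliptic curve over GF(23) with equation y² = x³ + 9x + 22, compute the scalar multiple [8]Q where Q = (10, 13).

(13, 17)

Repeated addition: build up to 8Q.
2Q: tangent at (10, 13): λ = (3·10² + 9)/(2·13) ≡ 10/3. 3⁻¹ ≡ 8 (mod 23), so λ ≡ 10·8 ≡ 11.
  x = λ² - 10 - 10 = 121 - 20 ≡ 9; y = λ·(10 - 9) - 13 ≡ 21. → (9, 21)
3Q: (9, 21) + (10, 13). λ = (13 - 21)/(10 - 9) ≡ 15/1 mod 23. 1⁻¹ ≡ 1 (mod 23), so λ ≡ 15.
  x = λ² - 9 - 10 = 225 - 19 ≡ 22; y = λ·(9 - 22) - 21 ≡ 14. → (22, 14)
4Q: (22, 14) + (10, 13). λ = (13 - 14)/(10 - 22) ≡ 22/11 mod 23. 11⁻¹ ≡ 21 (mod 23), so λ ≡ 2.
  x = λ² - 22 - 10 = 4 - 32 ≡ 18; y = λ·(22 - 18) - 14 ≡ 17. → (18, 17)
5Q: (18, 17) + (10, 13). λ = (13 - 17)/(10 - 18) ≡ 19/15 mod 23. 15⁻¹ ≡ 20 (mod 23), so λ ≡ 12.
  x = λ² - 18 - 10 = 144 - 28 ≡ 1; y = λ·(18 - 1) - 17 ≡ 3. → (1, 3)
6Q: (1, 3) + (10, 13). λ = (13 - 3)/(10 - 1) ≡ 10/9 mod 23. 9⁻¹ ≡ 18 (mod 23), so λ ≡ 19.
  x = λ² - 1 - 10 = 361 - 11 ≡ 5; y = λ·(1 - 5) - 3 ≡ 13. → (5, 13)
7Q: (5, 13) + (10, 13). λ = (13 - 13)/(10 - 5) ≡ 0/5 mod 23. 5⁻¹ ≡ 14 (mod 23), so λ ≡ 0.
  x = λ² - 5 - 10 = 0 - 15 ≡ 8; y = λ·(5 - 8) - 13 ≡ 10. → (8, 10)
8Q: (8, 10) + (10, 13). λ = (13 - 10)/(10 - 8) ≡ 3/2 mod 23. 2⁻¹ ≡ 12 (mod 23) since 2·12 = 24 ≡ 1, so λ ≡ 13.
  x = λ² - 8 - 10 = 169 - 18 ≡ 13; y = λ·(8 - 13) - 10 ≡ 17. → (13, 17)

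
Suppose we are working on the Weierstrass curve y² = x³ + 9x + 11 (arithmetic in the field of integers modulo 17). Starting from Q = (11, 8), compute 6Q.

Repeated addition: build up to 6Q.
2Q: tangent at (11, 8): λ = (3·11² + 9)/(2·8) ≡ 15/16. 16⁻¹ ≡ 16 (mod 17) since 16·16 = 256 ≡ 1, so λ ≡ 15·16 ≡ 2.
  x = λ² - 11 - 11 = 4 - 22 ≡ 16; y = λ·(11 - 16) - 8 ≡ 16. → (16, 16)
3Q: (16, 16) + (11, 8). λ = (8 - 16)/(11 - 16) ≡ 9/12 mod 17. 12⁻¹ ≡ 10 (mod 17) since 12·10 = 120 ≡ 1, so λ ≡ 5.
  x = λ² - 16 - 11 = 25 - 27 ≡ 15; y = λ·(16 - 15) - 16 ≡ 6. → (15, 6)
4Q: (15, 6) + (11, 8). λ = (8 - 6)/(11 - 15) ≡ 2/13 mod 17. 13⁻¹ ≡ 4 (mod 17) since 13·4 = 52 ≡ 1, so λ ≡ 8.
  x = λ² - 15 - 11 = 64 - 26 ≡ 4; y = λ·(15 - 4) - 6 ≡ 14. → (4, 14)
5Q: (4, 14) + (11, 8). λ = (8 - 14)/(11 - 4) ≡ 11/7 mod 17. 7⁻¹ ≡ 5 (mod 17), so λ ≡ 4.
  x = λ² - 4 - 11 = 16 - 15 ≡ 1; y = λ·(4 - 1) - 14 ≡ 15. → (1, 15)
6Q: (1, 15) + (11, 8). λ = (8 - 15)/(11 - 1) ≡ 10/10 mod 17. 10⁻¹ ≡ 12 (mod 17), so λ ≡ 1.
  x = λ² - 1 - 11 = 1 - 12 ≡ 6; y = λ·(1 - 6) - 15 ≡ 14. → (6, 14)

(6, 14)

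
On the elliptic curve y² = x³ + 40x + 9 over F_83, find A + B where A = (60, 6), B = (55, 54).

(60, 6) + (55, 54). λ = (54 - 6)/(55 - 60) ≡ 48/78 mod 83. 78⁻¹ ≡ 33 (mod 83) since 78·33 = 2574 ≡ 1, so λ ≡ 7.
  x = λ² - 60 - 55 = 49 - 115 ≡ 17; y = λ·(60 - 17) - 6 ≡ 46. → (17, 46)

(17, 46)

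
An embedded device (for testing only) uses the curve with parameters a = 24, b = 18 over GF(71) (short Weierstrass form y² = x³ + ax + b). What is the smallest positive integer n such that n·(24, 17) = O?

12

2P: tangent at (24, 17): λ = (3·24² + 24)/(2·17) ≡ 48/34. 34⁻¹ ≡ 23 (mod 71), so λ ≡ 48·23 ≡ 39.
  x = λ² - 24 - 24 = 1521 - 48 ≡ 53; y = λ·(24 - 53) - 17 ≡ 59. → (53, 59)
3P: (53, 59) + (24, 17). λ = (17 - 59)/(24 - 53) ≡ 29/42 mod 71. 42⁻¹ ≡ 22 (mod 71), so λ ≡ 70.
  x = λ² - 53 - 24 = 4900 - 77 ≡ 66; y = λ·(53 - 66) - 59 ≡ 25. → (66, 25)
4P: (66, 25) + (24, 17). λ = (17 - 25)/(24 - 66) ≡ 63/29 mod 71. 29⁻¹ ≡ 49 (mod 71), so λ ≡ 34.
  x = λ² - 66 - 24 = 1156 - 90 ≡ 1; y = λ·(66 - 1) - 25 ≡ 55. → (1, 55)
5P: (1, 55) + (24, 17). λ = (17 - 55)/(24 - 1) ≡ 33/23 mod 71. 23⁻¹ ≡ 34 (mod 71), so λ ≡ 57.
  x = λ² - 1 - 24 = 3249 - 25 ≡ 29; y = λ·(1 - 29) - 55 ≡ 53. → (29, 53)
6P: (29, 53) + (24, 17). λ = (17 - 53)/(24 - 29) ≡ 35/66 mod 71. 66⁻¹ ≡ 14 (mod 71), so λ ≡ 64.
  x = λ² - 29 - 24 = 4096 - 53 ≡ 67; y = λ·(29 - 67) - 53 ≡ 0. → (67, 0)
7P: (67, 0) + (24, 17). λ = (17 - 0)/(24 - 67) ≡ 17/28 mod 71. 28⁻¹ ≡ 33 (mod 71) since 28·33 = 924 ≡ 1, so λ ≡ 64.
  x = λ² - 67 - 24 = 4096 - 91 ≡ 29; y = λ·(67 - 29) - 0 ≡ 18. → (29, 18)
8P: (29, 18) + (24, 17). λ = (17 - 18)/(24 - 29) ≡ 70/66 mod 71. 66⁻¹ ≡ 14 (mod 71), so λ ≡ 57.
  x = λ² - 29 - 24 = 3249 - 53 ≡ 1; y = λ·(29 - 1) - 18 ≡ 16. → (1, 16)
9P: (1, 16) + (24, 17). λ = (17 - 16)/(24 - 1) ≡ 1/23 mod 71. 23⁻¹ ≡ 34 (mod 71), so λ ≡ 34.
  x = λ² - 1 - 24 = 1156 - 25 ≡ 66; y = λ·(1 - 66) - 16 ≡ 46. → (66, 46)
10P: (66, 46) + (24, 17). λ = (17 - 46)/(24 - 66) ≡ 42/29 mod 71. 29⁻¹ ≡ 49 (mod 71), so λ ≡ 70.
  x = λ² - 66 - 24 = 4900 - 90 ≡ 53; y = λ·(66 - 53) - 46 ≡ 12. → (53, 12)
11P: (53, 12) + (24, 17). λ = (17 - 12)/(24 - 53) ≡ 5/42 mod 71. 42⁻¹ ≡ 22 (mod 71) since 42·22 = 924 ≡ 1, so λ ≡ 39.
  x = λ² - 53 - 24 = 1521 - 77 ≡ 24; y = λ·(53 - 24) - 12 ≡ 54. → (24, 54)
12P: (24, 54) + (24, 17): same x and y₁ ≡ -y₂, so the sum is O.
12P = O, so the order is 12.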